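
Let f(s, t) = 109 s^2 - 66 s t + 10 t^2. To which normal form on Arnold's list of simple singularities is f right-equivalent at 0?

The Hessian of f at 0 has rank 2. Corank 0: nondegenerate Morse point, so A_1.

A_1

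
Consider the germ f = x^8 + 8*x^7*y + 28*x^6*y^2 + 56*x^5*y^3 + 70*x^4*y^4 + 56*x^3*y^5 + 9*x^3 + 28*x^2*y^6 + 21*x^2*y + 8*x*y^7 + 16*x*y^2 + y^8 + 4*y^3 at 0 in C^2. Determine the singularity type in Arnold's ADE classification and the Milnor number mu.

The Hessian of f at 0 is [[0, 0], [0, 0]] with rank 0, so corank 2. A Groebner basis of the Jacobian ideal J(f) in C{x,y} is {-6561*x*y/8 + y^7 - 2187*y^2/4, x*y^2 + 2*y^3/3, x^2 + 5*x*y/3 + 2*y^2/3}; counting standard monomials gives mu = 9. Corank 2; j^3 = (x + y)*(3*x + 2*y)^2 has shape L^2 M (L != M), so D-series; mu = 9 gives D_9.

Type D_9, Milnor number mu = 9.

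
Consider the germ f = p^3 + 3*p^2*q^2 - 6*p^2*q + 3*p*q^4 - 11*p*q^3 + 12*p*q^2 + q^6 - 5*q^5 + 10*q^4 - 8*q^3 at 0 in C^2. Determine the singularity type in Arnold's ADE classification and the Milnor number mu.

Type E_7, Milnor number mu = 7.

The Hessian of f at 0 has rank 0. Corank 2; j^3 = (p - 2*q)^3 is a perfect cube, so E-series; the 4-jet and mu = 7 give E_7.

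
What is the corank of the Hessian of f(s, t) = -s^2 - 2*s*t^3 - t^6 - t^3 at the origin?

1

Hessian at 0 has rank 1.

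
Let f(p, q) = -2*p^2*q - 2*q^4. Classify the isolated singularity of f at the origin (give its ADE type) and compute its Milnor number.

The Hessian of f at 0 has rank 0. Corank 2; j^3 = -2*p^2*q has shape L^2 M (L != M), so D-series; mu = 5 gives D_5.

Type D5, Milnor number mu = 5.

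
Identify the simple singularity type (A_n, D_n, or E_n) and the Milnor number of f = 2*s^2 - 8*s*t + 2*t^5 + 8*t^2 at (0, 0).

The Hessian of f at 0 is [[4, -8], [-8, 16]] with rank 1, so corank 1. A Groebner basis of the Jacobian ideal J(f) in C{s,t} is {t^4, s - 2*t}; counting standard monomials gives mu = 4. Corank 1: A-series; mu = 4 gives A_4.

Type A_{4}, Milnor number mu = 4.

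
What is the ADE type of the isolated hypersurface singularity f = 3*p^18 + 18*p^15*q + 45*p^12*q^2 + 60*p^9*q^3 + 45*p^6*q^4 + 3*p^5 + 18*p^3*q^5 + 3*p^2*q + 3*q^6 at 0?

D_7

The Hessian of f at 0 has rank 0. Corank 2; j^3 = 3*p^2*q has shape L^2 M (L != M), so D-series; mu = 7 gives D_7.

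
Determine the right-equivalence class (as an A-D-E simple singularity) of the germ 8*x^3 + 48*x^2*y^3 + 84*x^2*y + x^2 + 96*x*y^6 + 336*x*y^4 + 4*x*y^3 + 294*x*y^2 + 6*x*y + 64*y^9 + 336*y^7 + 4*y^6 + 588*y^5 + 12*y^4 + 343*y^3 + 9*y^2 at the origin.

The Hessian of f at 0 is [[2, 6], [6, 18]] with rank 1, so corank 1. A Groebner basis of the Jacobian ideal J(f) in C{x,y} is {y^2, x + 3*y}; counting standard monomials gives mu = 2. Corank 1: A-series; mu = 2 gives A_2.

A_2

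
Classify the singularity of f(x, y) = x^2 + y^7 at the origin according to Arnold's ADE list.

The Hessian of f at 0 has rank 1. Corank 1: A-series; mu = 6 gives A_6.

A_{6}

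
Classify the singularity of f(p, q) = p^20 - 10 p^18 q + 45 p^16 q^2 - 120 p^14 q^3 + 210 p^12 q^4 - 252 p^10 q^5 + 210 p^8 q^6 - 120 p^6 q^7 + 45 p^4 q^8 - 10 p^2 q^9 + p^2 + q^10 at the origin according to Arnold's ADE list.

A9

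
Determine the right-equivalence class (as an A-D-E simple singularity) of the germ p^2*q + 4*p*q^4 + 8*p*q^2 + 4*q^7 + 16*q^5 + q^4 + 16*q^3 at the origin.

D5

The Hessian of f at 0 is [[0, 0], [0, 0]] with rank 0, so corank 2. A Groebner basis of the Jacobian ideal J(f) in C{p,q} is {p^3 - 16*p^2 + 256*q^2, p^2/4 + q^3 - 4*q^2, p*q + 4*q^2}; counting standard monomials gives mu = 5. Corank 2; j^3 = q*(p + 4*q)^2 has shape L^2 M (L != M), so D-series; mu = 5 gives D_5.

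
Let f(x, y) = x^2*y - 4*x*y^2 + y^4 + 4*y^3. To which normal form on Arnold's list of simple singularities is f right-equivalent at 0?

D_5

The Hessian of f at 0 is [[0, 0], [0, 0]] with rank 0, so corank 2. A Groebner basis of the Jacobian ideal J(f) in C{x,y} is {x^3 + 2*x^2 - 8*y^2, x^2/4 + y^3 - y^2, x*y - 2*y^2}; counting standard monomials gives mu = 5. Corank 2; j^3 = y*(x - 2*y)^2 has shape L^2 M (L != M), so D-series; mu = 5 gives D_5.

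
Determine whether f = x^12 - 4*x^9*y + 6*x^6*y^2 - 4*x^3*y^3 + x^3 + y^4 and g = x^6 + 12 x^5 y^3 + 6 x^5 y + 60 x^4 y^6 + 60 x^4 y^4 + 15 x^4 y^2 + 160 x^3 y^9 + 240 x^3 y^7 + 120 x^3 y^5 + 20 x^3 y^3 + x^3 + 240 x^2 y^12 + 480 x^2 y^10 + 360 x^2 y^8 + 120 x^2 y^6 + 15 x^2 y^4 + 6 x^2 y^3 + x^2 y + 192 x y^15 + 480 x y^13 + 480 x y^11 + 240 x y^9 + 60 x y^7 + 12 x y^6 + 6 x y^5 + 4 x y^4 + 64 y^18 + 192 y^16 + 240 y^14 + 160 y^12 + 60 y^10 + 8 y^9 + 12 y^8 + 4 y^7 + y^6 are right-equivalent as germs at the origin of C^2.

No.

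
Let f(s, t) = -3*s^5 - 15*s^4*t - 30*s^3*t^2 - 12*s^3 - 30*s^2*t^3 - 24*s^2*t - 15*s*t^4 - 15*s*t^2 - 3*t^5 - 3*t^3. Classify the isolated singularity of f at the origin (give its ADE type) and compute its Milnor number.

Type D_{6}, Milnor number mu = 6.

The Hessian of f at 0 has rank 0. Corank 2; j^3 = -3*(s + t)*(2*s + t)^2 has shape L^2 M (L != M), so D-series; mu = 6 gives D_6.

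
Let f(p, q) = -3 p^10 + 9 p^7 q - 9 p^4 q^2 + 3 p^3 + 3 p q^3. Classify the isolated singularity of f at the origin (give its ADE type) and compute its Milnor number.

The Hessian of f at 0 has rank 0. Corank 2; j^3 = 3*p^3 is a perfect cube, so E-series; the 4-jet and mu = 7 give E_7.

Type E_{7}, Milnor number mu = 7.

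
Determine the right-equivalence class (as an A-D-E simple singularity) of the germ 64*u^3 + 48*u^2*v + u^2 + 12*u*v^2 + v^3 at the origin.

A_2

The Hessian of f at 0 has rank 1. Corank 1: A-series; mu = 2 gives A_2.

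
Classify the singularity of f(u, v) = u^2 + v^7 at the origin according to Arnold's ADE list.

A_6

The Hessian of f at 0 has rank 1. Corank 1: A-series; mu = 6 gives A_6.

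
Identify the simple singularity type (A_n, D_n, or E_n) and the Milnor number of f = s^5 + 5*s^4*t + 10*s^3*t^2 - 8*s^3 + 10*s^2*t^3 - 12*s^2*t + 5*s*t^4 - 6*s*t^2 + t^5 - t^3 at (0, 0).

The Hessian of f at 0 is [[0, 0], [0, 0]] with rank 0, so corank 2. A Groebner basis of the Jacobian ideal J(f) in C{s,t} is {t^5, s*t^3 + 5*t^4/8, s^2 + s*t + t^2/4}; counting standard monomials gives mu = 8. Corank 2; j^3 = -(2*s + t)^3 is a perfect cube, so E-series; the 5-jet and mu = 8 give E_8.

Type E8, Milnor number mu = 8.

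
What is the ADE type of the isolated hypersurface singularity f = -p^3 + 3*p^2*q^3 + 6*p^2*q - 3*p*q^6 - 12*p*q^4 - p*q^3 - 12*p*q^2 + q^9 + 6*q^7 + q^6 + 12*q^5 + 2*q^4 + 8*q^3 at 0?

E7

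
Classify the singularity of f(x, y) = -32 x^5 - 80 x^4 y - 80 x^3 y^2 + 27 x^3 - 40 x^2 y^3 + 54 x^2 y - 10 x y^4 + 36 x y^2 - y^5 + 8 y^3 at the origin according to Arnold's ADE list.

E_8

The Hessian of f at 0 is [[0, 0], [0, 0]] with rank 0, so corank 2. A Groebner basis of the Jacobian ideal J(f) in C{x,y} is {y^5, x*y^3 + 5*y^4/8, x^2 + 4*x*y/3 + 4*y^2/9}; counting standard monomials gives mu = 8. Corank 2; j^3 = (3*x + 2*y)^3 is a perfect cube, so E-series; the 5-jet and mu = 8 give E_8.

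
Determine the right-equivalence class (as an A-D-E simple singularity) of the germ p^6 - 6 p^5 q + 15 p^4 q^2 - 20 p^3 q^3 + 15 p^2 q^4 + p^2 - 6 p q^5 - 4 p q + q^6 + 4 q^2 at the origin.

A5

The Hessian of f at 0 has rank 1. Corank 1: A-series; mu = 5 gives A_5.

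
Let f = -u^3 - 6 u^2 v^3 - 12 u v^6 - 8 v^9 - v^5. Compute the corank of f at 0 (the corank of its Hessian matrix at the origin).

Hessian at 0 has rank 0.

2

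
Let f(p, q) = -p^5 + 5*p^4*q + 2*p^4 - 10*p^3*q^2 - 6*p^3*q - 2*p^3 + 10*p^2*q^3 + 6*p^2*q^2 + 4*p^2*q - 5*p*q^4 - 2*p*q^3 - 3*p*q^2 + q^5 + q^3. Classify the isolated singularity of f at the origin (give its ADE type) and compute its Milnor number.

Type D_{4}, Milnor number mu = 4.

The Hessian of f at 0 has rank 0. Corank 2; j^3 = -(p - q)*(2*p^2 - 2*p*q + q^2) splits into three distinct lines over C (the quadratic factor has nonzero discriminant), so D_4.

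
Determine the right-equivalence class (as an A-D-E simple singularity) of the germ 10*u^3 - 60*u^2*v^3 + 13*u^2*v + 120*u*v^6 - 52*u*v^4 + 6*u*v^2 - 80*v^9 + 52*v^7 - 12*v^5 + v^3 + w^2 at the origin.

D_{4}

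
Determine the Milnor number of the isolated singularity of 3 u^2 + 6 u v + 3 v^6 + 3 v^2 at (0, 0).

5

The Hessian of f at 0 has rank 1. Corank 1: A-series; mu = 5 gives A_5.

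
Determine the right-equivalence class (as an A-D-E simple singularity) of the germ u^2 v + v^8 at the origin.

D9

The Hessian of f at 0 has rank 0. Corank 2; j^3 = u^2*v has shape L^2 M (L != M), so D-series; mu = 9 gives D_9.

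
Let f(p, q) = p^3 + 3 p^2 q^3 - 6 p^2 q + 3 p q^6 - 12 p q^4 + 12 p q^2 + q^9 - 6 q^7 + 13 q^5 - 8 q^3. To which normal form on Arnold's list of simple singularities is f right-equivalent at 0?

The Hessian of f at 0 has rank 0. Corank 2; j^3 = (p - 2*q)^3 is a perfect cube, so E-series; the 5-jet and mu = 8 give E_8.

E8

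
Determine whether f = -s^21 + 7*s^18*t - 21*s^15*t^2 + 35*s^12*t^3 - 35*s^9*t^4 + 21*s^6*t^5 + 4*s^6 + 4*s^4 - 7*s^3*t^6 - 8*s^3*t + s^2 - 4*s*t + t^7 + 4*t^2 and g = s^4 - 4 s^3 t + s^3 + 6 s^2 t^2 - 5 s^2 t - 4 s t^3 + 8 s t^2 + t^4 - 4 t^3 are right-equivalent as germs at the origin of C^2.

The Hessian of f at 0 is [[2, -4], [-4, 8]] with rank 1, so corank 1. A Groebner basis of the Jacobian ideal J(f) in C{s,t} is {s*t/16 + t^4 - t^2/8, s*t^2 + s/24 - 4*t^3/3 - t/12, s^2 - 4*s*t + 4*t^2}; counting standard monomials gives mu = 6. Corank 1: A-series; mu = 6 gives A_6. The Hessian of g at 0 is [[0, 0], [0, 0]] with rank 0, so corank 2. A Groebner basis of the Jacobian ideal J(g) in C{s,t} is {s*t^2 - s*t/2 + t^2, -s*t/4 + t^3 + t^2/2, s^2 - 3*s*t + 2*t^2}; counting standard monomials gives mu = 5. Corank 2; j^3 = (s - 2*t)^2*(s - t) has shape L^2 M (L != M), so D-series; mu = 5 gives D_5. f is A_6 but g is D_5, hence not right-equivalent.

No.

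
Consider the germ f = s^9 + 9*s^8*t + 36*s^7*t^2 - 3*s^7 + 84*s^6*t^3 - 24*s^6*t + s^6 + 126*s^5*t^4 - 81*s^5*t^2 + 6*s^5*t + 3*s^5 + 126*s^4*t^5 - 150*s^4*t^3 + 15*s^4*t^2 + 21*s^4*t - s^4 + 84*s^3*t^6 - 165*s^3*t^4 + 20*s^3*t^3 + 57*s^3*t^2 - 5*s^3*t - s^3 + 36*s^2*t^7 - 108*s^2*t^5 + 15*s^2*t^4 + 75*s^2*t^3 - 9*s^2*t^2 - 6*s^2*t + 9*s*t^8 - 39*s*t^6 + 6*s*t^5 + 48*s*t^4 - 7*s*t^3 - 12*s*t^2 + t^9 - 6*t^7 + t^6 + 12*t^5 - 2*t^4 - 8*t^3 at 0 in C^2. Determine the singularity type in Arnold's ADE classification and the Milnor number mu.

Type E_{7}, Milnor number mu = 7.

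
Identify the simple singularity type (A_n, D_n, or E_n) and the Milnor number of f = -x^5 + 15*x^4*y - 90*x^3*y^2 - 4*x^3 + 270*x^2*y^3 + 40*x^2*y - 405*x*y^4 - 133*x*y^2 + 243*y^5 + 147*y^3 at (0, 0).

The Hessian of f at 0 has rank 0. Corank 2; j^3 = -(x - 3*y)*(2*x - 7*y)^2 has shape L^2 M (L != M), so D-series; mu = 6 gives D_6.

Type D_{6}, Milnor number mu = 6.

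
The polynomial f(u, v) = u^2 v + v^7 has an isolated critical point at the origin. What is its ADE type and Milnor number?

Type D_{8}, Milnor number mu = 8.

The Hessian of f at 0 has rank 0. Corank 2; j^3 = u^2*v has shape L^2 M (L != M), so D-series; mu = 8 gives D_8.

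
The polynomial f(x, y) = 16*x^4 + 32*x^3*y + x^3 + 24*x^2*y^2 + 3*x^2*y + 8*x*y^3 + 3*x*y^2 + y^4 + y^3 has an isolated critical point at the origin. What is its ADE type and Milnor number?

Type E6, Milnor number mu = 6.

The Hessian of f at 0 has rank 0. Corank 2; j^3 = (x + y)^3 is a perfect cube, so E-series; the 4-jet and mu = 6 give E_6.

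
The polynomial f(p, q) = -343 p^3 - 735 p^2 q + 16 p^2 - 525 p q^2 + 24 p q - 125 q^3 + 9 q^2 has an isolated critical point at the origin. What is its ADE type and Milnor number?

Type A_{2}, Milnor number mu = 2.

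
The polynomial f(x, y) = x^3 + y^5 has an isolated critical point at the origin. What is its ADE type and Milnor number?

Type E_8, Milnor number mu = 8.

The Hessian of f at 0 is [[0, 0], [0, 0]] with rank 0, so corank 2. A Groebner basis of the Jacobian ideal J(f) in C{x,y} is {y^4, x^2}; counting standard monomials gives mu = 8. Corank 2; j^3 = x^3 is a perfect cube, so E-series; the 5-jet and mu = 8 give E_8.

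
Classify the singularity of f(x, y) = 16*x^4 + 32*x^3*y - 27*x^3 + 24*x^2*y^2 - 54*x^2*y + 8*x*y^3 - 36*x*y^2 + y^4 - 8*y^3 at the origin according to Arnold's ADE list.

E_{6}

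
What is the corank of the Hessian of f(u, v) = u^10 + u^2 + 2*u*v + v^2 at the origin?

1

The Hessian at 0 is [[2, 2], [2, 2]] of rank 1; hence corank 1.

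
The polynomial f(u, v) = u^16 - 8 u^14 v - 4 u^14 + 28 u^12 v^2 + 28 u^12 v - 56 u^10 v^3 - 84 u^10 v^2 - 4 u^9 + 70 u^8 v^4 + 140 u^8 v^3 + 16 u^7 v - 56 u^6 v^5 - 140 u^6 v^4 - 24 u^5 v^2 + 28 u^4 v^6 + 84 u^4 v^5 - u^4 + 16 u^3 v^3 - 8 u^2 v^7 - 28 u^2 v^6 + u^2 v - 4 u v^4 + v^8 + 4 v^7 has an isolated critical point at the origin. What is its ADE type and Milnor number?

Type D_{9}, Milnor number mu = 9.

The Hessian of f at 0 has rank 0. Corank 2; j^3 = u^2*v has shape L^2 M (L != M), so D-series; mu = 9 gives D_9.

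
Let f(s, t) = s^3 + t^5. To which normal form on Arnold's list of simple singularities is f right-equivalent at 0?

E_8

The Hessian of f at 0 has rank 0. Corank 2; j^3 = s^3 is a perfect cube, so E-series; the 5-jet and mu = 8 give E_8.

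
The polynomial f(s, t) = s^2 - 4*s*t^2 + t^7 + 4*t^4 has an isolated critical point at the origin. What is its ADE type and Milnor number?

Type A_{6}, Milnor number mu = 6.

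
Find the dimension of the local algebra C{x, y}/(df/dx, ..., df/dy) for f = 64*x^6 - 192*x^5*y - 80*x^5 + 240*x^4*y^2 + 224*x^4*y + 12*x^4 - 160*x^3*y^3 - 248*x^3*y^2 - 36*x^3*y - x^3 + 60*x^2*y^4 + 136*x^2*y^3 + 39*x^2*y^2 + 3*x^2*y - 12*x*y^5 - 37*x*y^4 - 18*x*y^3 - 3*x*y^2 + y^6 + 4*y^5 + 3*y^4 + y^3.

8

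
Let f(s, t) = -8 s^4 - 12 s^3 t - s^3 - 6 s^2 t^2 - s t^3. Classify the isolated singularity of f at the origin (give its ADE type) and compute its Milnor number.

The Hessian of f at 0 is [[0, 0], [0, 0]] with rank 0, so corank 2. A Groebner basis of the Jacobian ideal J(f) in C{s,t} is {3*s^2/4 + t^4 + t^3/4, s^3, s^2*t - s^2/4 - t^3/12, s^2 + s*t^2 + t^3/3}; counting standard monomials gives mu = 7. Corank 2; j^3 = -s^3 is a perfect cube, so E-series; the 4-jet and mu = 7 give E_7.

Type E7, Milnor number mu = 7.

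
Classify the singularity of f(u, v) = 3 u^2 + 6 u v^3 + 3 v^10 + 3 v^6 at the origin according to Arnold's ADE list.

A_{9}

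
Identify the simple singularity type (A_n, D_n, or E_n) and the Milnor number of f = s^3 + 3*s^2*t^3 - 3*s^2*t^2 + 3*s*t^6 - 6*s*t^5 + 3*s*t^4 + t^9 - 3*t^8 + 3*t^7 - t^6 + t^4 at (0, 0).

The Hessian of f at 0 has rank 0. Corank 2; j^3 = s^3 is a perfect cube, so E-series; the 4-jet and mu = 6 give E_6.

Type E6, Milnor number mu = 6.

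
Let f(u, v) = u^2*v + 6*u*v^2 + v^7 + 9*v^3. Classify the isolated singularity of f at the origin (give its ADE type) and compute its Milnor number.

Type D_8, Milnor number mu = 8.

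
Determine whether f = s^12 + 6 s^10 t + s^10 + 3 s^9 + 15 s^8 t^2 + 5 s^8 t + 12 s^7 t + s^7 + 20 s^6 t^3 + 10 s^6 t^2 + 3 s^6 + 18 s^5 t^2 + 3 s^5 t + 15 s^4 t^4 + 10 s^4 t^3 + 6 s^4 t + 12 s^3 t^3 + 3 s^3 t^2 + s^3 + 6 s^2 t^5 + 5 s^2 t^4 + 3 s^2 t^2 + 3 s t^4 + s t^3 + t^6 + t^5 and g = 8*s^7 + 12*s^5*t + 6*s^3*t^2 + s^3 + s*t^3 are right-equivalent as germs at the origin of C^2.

The Hessian of f at 0 has rank 0. Corank 2; j^3 = s^3 is a perfect cube, so E-series; the 4-jet and mu = 7 give E_7. The Hessian of g at 0 has rank 0. Corank 2; j^3 = s^3 is a perfect cube, so E-series; the 4-jet and mu = 7 give E_7. Both have type E_7, hence right-equivalent.

Yes.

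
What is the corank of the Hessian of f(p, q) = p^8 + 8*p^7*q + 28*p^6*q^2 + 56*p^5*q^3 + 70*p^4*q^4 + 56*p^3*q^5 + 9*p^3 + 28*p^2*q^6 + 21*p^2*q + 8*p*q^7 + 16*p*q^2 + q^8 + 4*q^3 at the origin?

2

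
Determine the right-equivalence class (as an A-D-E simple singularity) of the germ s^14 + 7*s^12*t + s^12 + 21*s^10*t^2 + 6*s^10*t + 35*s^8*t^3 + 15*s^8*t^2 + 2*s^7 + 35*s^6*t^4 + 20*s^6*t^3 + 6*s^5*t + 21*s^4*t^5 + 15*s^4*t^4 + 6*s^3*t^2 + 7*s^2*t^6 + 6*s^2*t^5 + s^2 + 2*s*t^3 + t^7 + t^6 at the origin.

A6

The Hessian of f at 0 is [[2, 0], [0, 0]] with rank 1, so corank 1. A Groebner basis of the Jacobian ideal J(f) in C{s,t} is {s + t^3, s^2}; counting standard monomials gives mu = 6. Corank 1: A-series; mu = 6 gives A_6.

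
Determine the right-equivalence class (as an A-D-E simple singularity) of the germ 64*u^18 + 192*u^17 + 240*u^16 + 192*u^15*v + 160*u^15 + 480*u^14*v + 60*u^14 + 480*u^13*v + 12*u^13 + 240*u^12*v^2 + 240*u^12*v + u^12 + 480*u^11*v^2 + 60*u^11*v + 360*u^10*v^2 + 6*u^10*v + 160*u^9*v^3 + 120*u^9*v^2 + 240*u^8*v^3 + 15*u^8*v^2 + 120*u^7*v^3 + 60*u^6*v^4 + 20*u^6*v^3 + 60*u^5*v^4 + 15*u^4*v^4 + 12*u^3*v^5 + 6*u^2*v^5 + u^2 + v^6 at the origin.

A_{5}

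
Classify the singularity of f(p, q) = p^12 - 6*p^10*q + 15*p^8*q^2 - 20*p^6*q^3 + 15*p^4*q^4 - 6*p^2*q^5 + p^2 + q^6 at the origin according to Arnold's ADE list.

A5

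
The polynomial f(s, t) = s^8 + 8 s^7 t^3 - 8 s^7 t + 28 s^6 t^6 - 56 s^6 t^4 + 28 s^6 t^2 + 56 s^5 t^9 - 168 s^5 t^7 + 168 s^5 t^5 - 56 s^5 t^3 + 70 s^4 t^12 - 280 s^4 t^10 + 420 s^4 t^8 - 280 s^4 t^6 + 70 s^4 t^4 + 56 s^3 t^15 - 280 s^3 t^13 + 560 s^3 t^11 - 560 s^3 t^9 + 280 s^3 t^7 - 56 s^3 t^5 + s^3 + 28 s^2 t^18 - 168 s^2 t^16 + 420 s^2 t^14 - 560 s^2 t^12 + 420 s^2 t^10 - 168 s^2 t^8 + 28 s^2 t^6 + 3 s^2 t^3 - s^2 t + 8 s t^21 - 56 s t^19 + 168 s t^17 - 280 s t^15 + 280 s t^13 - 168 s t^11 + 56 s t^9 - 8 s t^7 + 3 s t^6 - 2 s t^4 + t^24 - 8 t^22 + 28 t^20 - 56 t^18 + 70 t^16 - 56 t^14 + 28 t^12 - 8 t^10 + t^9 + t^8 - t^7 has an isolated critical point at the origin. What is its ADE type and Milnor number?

The Hessian of f at 0 has rank 0. Corank 2; j^3 = s^2*(s - t) has shape L^2 M (L != M), so D-series; mu = 9 gives D_9.

Type D_{9}, Milnor number mu = 9.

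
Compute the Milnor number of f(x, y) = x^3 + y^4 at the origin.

6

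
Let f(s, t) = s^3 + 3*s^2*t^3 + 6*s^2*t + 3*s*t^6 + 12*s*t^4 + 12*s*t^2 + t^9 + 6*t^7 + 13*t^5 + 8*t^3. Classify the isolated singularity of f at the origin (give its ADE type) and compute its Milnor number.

Type E_{8}, Milnor number mu = 8.

The Hessian of f at 0 has rank 0. Corank 2; j^3 = (s + 2*t)^3 is a perfect cube, so E-series; the 5-jet and mu = 8 give E_8.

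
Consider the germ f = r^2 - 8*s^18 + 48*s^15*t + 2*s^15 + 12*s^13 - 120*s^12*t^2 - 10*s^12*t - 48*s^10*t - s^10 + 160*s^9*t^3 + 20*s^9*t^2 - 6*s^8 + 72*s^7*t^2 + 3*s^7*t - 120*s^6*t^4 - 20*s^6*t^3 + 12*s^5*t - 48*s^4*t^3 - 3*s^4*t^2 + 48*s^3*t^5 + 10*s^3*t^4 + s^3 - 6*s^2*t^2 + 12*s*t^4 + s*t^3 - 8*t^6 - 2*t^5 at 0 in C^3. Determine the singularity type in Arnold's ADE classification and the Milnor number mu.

Type E_{7}, Milnor number mu = 7.

The Hessian of f at 0 has rank 1. Corank 2; j^3 = s^3 is a perfect cube, so E-series; the 4-jet and mu = 7 give E_7.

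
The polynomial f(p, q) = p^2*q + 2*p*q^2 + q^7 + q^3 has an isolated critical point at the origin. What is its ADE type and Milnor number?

Type D8, Milnor number mu = 8.

The Hessian of f at 0 has rank 0. Corank 2; j^3 = q*(p + q)^2 has shape L^2 M (L != M), so D-series; mu = 8 gives D_8.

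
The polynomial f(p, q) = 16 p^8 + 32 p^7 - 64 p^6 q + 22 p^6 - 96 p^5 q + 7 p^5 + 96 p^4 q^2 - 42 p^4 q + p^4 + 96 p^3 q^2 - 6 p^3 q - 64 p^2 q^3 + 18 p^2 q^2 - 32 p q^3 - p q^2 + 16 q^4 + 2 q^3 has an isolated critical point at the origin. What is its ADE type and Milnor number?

Type D_5, Milnor number mu = 5.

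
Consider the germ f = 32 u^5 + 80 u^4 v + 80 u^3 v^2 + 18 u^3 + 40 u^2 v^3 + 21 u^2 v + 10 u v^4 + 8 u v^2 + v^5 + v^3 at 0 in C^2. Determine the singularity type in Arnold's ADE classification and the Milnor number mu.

Type D6, Milnor number mu = 6.

The Hessian of f at 0 is [[0, 0], [0, 0]] with rank 0, so corank 2. A Groebner basis of the Jacobian ideal J(f) in C{u,v} is {-243*u*v/10 + v^4 - 81*v^2/10, u*v^2 + v^3/3, u^2 + 5*u*v/6 + v^2/6}; counting standard monomials gives mu = 6. Corank 2; j^3 = (2*u + v)*(3*u + v)^2 has shape L^2 M (L != M), so D-series; mu = 6 gives D_6.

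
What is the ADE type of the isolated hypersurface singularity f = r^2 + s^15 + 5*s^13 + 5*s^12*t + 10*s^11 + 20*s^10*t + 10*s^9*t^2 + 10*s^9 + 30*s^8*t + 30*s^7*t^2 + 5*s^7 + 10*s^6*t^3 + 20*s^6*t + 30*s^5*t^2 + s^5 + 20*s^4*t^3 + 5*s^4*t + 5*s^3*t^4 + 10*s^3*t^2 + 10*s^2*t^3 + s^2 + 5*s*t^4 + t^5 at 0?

The Hessian of f at 0 has rank 2. Corank 1: A-series; mu = 4 gives A_4.

A_4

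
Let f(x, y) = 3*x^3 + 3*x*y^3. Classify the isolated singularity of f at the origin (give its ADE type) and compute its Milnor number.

Type E7, Milnor number mu = 7.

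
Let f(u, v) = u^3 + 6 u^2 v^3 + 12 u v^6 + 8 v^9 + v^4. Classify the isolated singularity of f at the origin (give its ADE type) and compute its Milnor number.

Type E_{6}, Milnor number mu = 6.

The Hessian of f at 0 has rank 0. Corank 2; j^3 = u^3 is a perfect cube, so E-series; the 4-jet and mu = 6 give E_6.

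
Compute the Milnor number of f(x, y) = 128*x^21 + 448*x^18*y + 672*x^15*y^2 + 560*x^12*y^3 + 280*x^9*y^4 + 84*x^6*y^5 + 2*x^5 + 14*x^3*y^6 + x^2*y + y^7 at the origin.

8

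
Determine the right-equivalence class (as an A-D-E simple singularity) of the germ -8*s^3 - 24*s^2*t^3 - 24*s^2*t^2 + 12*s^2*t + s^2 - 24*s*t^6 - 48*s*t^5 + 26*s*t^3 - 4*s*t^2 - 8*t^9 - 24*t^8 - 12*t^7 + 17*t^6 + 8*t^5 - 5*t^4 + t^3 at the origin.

A_{2}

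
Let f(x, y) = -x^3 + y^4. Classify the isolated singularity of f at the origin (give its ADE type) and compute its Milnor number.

The Hessian of f at 0 is [[0, 0], [0, 0]] with rank 0, so corank 2. A Groebner basis of the Jacobian ideal J(f) in C{x,y} is {y^3, x^2}; counting standard monomials gives mu = 6. Corank 2; j^3 = -x^3 is a perfect cube, so E-series; the 4-jet and mu = 6 give E_6.

Type E_{6}, Milnor number mu = 6.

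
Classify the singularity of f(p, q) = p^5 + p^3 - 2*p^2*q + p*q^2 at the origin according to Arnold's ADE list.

D_6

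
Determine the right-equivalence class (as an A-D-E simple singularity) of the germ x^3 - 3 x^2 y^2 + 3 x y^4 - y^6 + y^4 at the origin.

E_6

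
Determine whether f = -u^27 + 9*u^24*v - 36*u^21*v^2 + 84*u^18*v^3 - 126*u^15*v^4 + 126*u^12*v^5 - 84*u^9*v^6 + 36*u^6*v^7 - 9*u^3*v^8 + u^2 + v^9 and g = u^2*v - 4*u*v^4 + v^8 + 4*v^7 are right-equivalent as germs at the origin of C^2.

No.

The Hessian of f at 0 has rank 1. Corank 1: A-series; mu = 8 gives A_8. The Hessian of g at 0 has rank 0. Corank 2; j^3 = u^2*v has shape L^2 M (L != M), so D-series; mu = 9 gives D_9. f is A_8 but g is D_9, hence not right-equivalent.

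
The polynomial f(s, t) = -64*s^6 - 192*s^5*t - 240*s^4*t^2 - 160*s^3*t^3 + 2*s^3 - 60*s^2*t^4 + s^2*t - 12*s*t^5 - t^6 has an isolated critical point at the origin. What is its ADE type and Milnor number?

Type D_7, Milnor number mu = 7.

The Hessian of f at 0 has rank 0. Corank 2; j^3 = s^2*(2*s + t) has shape L^2 M (L != M), so D-series; mu = 7 gives D_7.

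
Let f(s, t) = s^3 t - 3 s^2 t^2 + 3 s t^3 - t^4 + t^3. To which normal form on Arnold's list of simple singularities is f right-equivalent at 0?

E_7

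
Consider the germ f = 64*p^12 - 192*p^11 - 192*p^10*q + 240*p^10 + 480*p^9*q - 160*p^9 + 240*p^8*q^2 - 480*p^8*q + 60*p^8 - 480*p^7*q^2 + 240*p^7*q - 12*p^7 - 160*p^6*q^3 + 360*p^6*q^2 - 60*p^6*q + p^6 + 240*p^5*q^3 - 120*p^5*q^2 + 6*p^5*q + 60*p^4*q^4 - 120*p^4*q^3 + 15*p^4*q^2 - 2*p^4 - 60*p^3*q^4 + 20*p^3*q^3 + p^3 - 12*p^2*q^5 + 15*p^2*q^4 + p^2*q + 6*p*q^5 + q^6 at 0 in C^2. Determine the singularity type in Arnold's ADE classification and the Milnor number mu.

Type D_7, Milnor number mu = 7.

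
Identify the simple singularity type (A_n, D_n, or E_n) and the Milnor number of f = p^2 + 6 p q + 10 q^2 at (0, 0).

Type A_1, Milnor number mu = 1.

The Hessian of f at 0 has rank 2. Corank 0: nondegenerate Morse point, so A_1.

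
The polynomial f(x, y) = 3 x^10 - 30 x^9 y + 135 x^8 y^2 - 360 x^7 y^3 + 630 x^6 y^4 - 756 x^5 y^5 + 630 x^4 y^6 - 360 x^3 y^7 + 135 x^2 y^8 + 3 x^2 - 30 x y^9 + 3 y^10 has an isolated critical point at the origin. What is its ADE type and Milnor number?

Type A9, Milnor number mu = 9.

The Hessian of f at 0 has rank 1. Corank 1: A-series; mu = 9 gives A_9.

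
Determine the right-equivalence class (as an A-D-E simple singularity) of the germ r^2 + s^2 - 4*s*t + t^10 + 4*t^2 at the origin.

The Hessian of f at 0 is [[2, -4, 0], [-4, 8, 0], [0, 0, 2]] with rank 2, so corank 1. A Groebner basis of the Jacobian ideal J(f) in C{s,t,r} is {t^9, s - 2*t, r}; counting standard monomials gives mu = 9. Corank 1: A-series; mu = 9 gives A_9.

A_9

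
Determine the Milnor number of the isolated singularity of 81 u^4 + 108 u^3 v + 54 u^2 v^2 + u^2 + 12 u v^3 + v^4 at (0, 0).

The Hessian of f at 0 is [[2, 0], [0, 0]] with rank 1, so corank 1. A Groebner basis of the Jacobian ideal J(f) in C{u,v} is {v^3, u}; counting standard monomials gives mu = 3. Corank 1: A-series; mu = 3 gives A_3.

3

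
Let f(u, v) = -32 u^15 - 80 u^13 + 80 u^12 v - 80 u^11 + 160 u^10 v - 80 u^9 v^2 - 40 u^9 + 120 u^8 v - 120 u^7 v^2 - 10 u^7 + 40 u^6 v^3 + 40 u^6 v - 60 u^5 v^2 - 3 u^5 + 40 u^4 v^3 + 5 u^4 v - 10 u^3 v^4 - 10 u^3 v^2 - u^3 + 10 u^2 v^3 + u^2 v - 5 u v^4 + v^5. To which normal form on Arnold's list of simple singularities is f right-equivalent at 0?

The Hessian of f at 0 has rank 0. Corank 2; j^3 = -u^2*(u - v) has shape L^2 M (L != M), so D-series; mu = 6 gives D_6.

D_{6}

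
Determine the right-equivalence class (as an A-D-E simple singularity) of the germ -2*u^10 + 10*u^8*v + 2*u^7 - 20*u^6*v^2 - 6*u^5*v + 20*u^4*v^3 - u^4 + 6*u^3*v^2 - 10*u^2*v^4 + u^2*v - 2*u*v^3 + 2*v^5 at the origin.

D_{6}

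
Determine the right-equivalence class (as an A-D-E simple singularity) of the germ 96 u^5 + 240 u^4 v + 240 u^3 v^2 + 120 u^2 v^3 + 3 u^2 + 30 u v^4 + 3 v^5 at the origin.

The Hessian of f at 0 has rank 1. Corank 1: A-series; mu = 4 gives A_4.

A_{4}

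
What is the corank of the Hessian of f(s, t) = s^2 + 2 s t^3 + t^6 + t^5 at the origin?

1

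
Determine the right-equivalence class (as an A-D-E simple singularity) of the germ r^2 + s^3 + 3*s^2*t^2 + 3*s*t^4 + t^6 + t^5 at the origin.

E8

The Hessian of f at 0 has rank 1. Corank 2; j^3 = s^3 is a perfect cube, so E-series; the 5-jet and mu = 8 give E_8.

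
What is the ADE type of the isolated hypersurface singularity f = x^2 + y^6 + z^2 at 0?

A5

The Hessian of f at 0 is [[2, 0, 0], [0, 0, 0], [0, 0, 2]] with rank 2, so corank 1. A Groebner basis of the Jacobian ideal J(f) in C{x,y,z} is {y^5, x, z}; counting standard monomials gives mu = 5. Corank 1: A-series; mu = 5 gives A_5.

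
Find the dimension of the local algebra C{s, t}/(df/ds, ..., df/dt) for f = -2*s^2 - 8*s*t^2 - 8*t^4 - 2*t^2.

1

The Hessian of f at 0 has rank 2. Corank 0: nondegenerate Morse point, so A_1.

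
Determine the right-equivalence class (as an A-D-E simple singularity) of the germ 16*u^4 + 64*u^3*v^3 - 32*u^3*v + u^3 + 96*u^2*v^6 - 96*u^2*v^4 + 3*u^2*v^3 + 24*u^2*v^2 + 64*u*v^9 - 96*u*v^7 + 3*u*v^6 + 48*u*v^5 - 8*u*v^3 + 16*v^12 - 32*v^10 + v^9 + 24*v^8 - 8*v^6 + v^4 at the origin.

E_6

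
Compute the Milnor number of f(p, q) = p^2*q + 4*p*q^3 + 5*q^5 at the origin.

6

The Hessian of f at 0 has rank 0. Corank 2; j^3 = p^2*q has shape L^2 M (L != M), so D-series; mu = 6 gives D_6.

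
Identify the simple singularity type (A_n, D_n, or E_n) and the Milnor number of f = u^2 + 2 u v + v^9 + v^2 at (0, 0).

The Hessian of f at 0 has rank 1. Corank 1: A-series; mu = 8 gives A_8.

Type A8, Milnor number mu = 8.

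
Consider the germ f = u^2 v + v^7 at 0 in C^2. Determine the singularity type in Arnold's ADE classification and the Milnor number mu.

Type D8, Milnor number mu = 8.

The Hessian of f at 0 has rank 0. Corank 2; j^3 = u^2*v has shape L^2 M (L != M), so D-series; mu = 8 gives D_8.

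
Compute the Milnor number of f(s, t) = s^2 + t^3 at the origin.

2

The Hessian of f at 0 is [[2, 0], [0, 0]] with rank 1, so corank 1. A Groebner basis of the Jacobian ideal J(f) in C{s,t} is {t^2, s}; counting standard monomials gives mu = 2. Corank 1: A-series; mu = 2 gives A_2.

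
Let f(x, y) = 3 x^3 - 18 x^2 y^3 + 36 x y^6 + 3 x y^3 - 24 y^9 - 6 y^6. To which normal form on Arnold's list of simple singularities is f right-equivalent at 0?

E7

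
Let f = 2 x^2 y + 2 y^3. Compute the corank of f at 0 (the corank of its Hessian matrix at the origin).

2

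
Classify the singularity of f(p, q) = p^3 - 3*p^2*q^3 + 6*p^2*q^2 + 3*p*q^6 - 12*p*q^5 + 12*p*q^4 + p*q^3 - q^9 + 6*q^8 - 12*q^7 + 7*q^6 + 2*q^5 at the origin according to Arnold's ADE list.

The Hessian of f at 0 is [[0, 0], [0, 0]] with rank 0, so corank 2. A Groebner basis of the Jacobian ideal J(f) in C{p,q} is {-p^2/4 + q^4 - q^3/12, p^3, p^2*q + p^2/12 + q^3/36, p^2/2 + p*q^2 + q^3/6}; counting standard monomials gives mu = 7. Corank 2; j^3 = p^3 is a perfect cube, so E-series; the 4-jet and mu = 7 give E_7.

E_7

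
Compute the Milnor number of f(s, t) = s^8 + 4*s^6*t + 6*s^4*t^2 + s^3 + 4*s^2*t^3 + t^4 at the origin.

The Hessian of f at 0 has rank 0. Corank 2; j^3 = s^3 is a perfect cube, so E-series; the 4-jet and mu = 6 give E_6.

6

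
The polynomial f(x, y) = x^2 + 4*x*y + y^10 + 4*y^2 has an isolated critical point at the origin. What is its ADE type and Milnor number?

Type A_9, Milnor number mu = 9.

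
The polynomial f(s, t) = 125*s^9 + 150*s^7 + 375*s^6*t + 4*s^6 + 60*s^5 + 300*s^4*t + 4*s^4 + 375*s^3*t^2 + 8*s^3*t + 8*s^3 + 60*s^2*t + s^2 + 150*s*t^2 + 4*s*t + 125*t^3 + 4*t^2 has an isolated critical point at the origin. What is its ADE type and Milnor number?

Type A_{2}, Milnor number mu = 2.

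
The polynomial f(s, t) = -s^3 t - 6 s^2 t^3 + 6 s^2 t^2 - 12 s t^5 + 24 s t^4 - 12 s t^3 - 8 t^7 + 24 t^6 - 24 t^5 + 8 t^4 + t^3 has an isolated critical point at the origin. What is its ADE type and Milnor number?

The Hessian of f at 0 has rank 0. Corank 2; j^3 = t^3 is a perfect cube, so E-series; the 4-jet and mu = 7 give E_7.

Type E_7, Milnor number mu = 7.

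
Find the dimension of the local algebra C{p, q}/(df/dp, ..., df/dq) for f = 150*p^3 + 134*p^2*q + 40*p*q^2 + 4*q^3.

The Hessian of f at 0 is [[0, 0], [0, 0]] with rank 0, so corank 2. A Groebner basis of the Jacobian ideal J(f) in C{p,q} is {q^3, p^2 - 2*q^2/11, p*q + 5*q^2/11}; counting standard monomials gives mu = 4. Corank 2; j^3 = 2*(3*p + q)*(25*p^2 + 14*p*q + 2*q^2) splits into three distinct lines over C (the quadratic factor has nonzero discriminant), so D_4.

4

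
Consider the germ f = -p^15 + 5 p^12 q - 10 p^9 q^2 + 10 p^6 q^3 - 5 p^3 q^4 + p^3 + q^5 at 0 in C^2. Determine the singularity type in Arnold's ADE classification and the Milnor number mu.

Type E_8, Milnor number mu = 8.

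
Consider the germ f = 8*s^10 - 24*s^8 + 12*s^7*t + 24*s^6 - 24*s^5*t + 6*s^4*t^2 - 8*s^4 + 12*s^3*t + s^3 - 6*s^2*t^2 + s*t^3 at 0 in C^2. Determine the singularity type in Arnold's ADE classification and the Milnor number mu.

The Hessian of f at 0 is [[0, 0], [0, 0]] with rank 0, so corank 2. A Groebner basis of the Jacobian ideal J(f) in C{s,t} is {3*s^2/4 + t^4 + t^3/4, s^3, s^2*t - s^2/4 - t^3/12, -s^2 + s*t^2 - t^3/3}; counting standard monomials gives mu = 7. Corank 2; j^3 = s^3 is a perfect cube, so E-series; the 4-jet and mu = 7 give E_7.

Type E_{7}, Milnor number mu = 7.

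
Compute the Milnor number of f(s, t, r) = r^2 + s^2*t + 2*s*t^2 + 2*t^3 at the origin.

The Hessian of f at 0 has rank 1. Corank 2; j^3 = t*(s^2 + 2*s*t + 2*t^2) splits into three distinct lines over C (the quadratic factor has nonzero discriminant), so D_4.

4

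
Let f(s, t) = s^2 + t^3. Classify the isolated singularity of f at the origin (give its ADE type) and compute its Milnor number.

Type A_{2}, Milnor number mu = 2.

The Hessian of f at 0 is [[2, 0], [0, 0]] with rank 1, so corank 1. A Groebner basis of the Jacobian ideal J(f) in C{s,t} is {t^2, s}; counting standard monomials gives mu = 2. Corank 1: A-series; mu = 2 gives A_2.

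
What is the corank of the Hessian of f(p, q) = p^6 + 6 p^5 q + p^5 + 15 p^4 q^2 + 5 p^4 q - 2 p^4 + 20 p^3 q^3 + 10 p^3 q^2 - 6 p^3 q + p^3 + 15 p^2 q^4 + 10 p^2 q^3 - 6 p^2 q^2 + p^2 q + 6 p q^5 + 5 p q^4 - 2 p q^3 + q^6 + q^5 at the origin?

The Hessian at 0 is [[0, 0], [0, 0]] of rank 0; hence corank 2.

2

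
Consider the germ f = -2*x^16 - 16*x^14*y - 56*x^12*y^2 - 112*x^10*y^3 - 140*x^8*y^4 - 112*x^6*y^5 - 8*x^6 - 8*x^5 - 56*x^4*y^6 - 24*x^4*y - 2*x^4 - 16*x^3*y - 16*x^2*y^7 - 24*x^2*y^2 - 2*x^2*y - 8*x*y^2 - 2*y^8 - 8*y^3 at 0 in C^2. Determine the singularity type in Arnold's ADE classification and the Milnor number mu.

Type D_{9}, Milnor number mu = 9.

The Hessian of f at 0 has rank 0. Corank 2; j^3 = -2*y*(x + 2*y)^2 has shape L^2 M (L != M), so D-series; mu = 9 gives D_9.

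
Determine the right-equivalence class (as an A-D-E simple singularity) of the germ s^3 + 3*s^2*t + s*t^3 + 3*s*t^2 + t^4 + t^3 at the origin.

E_7

The Hessian of f at 0 has rank 0. Corank 2; j^3 = (s + t)^3 is a perfect cube, so E-series; the 4-jet and mu = 7 give E_7.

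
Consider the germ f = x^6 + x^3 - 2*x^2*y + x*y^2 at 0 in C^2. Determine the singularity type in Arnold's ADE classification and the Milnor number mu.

Type D_7, Milnor number mu = 7.

The Hessian of f at 0 has rank 0. Corank 2; j^3 = x*(x - y)^2 has shape L^2 M (L != M), so D-series; mu = 7 gives D_7.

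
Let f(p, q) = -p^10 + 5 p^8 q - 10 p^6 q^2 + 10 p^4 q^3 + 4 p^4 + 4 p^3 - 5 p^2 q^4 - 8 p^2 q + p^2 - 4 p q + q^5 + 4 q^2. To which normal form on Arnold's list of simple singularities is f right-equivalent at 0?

A_4

The Hessian of f at 0 has rank 1. Corank 1: A-series; mu = 4 gives A_4.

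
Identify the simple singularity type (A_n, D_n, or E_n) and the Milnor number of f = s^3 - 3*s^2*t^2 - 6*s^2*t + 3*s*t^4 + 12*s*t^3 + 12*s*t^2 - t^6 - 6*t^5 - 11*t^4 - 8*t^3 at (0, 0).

Type E_6, Milnor number mu = 6.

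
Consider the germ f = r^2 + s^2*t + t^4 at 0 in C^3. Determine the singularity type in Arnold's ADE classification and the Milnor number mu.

Type D5, Milnor number mu = 5.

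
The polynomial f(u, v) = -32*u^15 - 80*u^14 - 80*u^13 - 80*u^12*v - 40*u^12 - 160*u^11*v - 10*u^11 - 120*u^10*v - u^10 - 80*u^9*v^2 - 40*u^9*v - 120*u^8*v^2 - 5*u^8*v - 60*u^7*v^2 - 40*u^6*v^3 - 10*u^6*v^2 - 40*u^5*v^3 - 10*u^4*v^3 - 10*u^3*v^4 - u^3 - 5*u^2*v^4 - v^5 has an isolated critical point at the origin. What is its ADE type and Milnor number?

Type E8, Milnor number mu = 8.

The Hessian of f at 0 has rank 0. Corank 2; j^3 = -u^3 is a perfect cube, so E-series; the 5-jet and mu = 8 give E_8.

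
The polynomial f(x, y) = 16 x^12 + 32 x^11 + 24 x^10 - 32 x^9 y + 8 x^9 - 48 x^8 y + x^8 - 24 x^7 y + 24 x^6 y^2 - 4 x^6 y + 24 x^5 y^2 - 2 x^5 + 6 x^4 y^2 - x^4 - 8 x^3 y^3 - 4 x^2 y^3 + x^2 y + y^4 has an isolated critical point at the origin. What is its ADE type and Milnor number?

Type D_{5}, Milnor number mu = 5.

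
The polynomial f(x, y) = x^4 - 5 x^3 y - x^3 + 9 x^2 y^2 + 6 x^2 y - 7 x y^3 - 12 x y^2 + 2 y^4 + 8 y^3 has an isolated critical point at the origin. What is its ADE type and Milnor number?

The Hessian of f at 0 is [[0, 0], [0, 0]] with rank 0, so corank 2. A Groebner basis of the Jacobian ideal J(f) in C{x,y} is {3*x^2 - 12*x*y + y^4 - y^3 + 12*y^2, x^3 - 18*x^2 + 72*x*y - 2*y^3 - 72*y^2, x^2*y - 7*x^2 + 28*x*y - 5*y^3/3 - 28*y^2, -2*x^2 + x*y^2 + 8*x*y - 4*y^3/3 - 8*y^2}; counting standard monomials gives mu = 7. Corank 2; j^3 = -(x - 2*y)^3 is a perfect cube, so E-series; the 4-jet and mu = 7 give E_7.

Type E_7, Milnor number mu = 7.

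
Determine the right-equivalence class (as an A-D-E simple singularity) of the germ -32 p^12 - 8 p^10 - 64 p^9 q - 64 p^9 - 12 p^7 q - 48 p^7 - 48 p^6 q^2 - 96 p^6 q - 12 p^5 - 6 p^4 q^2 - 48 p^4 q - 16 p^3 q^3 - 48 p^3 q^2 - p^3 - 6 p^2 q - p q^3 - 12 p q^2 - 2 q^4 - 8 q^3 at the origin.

E7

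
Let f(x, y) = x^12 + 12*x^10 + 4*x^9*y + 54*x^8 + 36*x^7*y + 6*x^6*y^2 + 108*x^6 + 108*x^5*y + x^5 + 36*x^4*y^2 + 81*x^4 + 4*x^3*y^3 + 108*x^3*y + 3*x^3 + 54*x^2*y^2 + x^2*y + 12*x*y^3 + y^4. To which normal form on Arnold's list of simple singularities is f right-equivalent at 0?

The Hessian of f at 0 is [[0, 0], [0, 0]] with rank 0, so corank 2. A Groebner basis of the Jacobian ideal J(f) in C{x,y} is {x*y^2, -x*y/12 + y^3, x^2 + x*y/3}; counting standard monomials gives mu = 5. Corank 2; j^3 = x^2*(3*x + y) has shape L^2 M (L != M), so D-series; mu = 5 gives D_5.

D_5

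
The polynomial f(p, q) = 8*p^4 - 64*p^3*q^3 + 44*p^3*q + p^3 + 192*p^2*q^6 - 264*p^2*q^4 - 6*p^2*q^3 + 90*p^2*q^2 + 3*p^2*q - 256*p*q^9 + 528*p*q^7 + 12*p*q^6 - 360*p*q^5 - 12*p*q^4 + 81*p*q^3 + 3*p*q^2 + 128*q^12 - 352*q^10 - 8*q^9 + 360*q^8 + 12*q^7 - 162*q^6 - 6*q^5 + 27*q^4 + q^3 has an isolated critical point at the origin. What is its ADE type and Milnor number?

Type E_7, Milnor number mu = 7.

The Hessian of f at 0 is [[0, 0], [0, 0]] with rank 0, so corank 2. A Groebner basis of the Jacobian ideal J(f) in C{p,q} is {3*p^2/4 + 3*p*q/2 + q^4 + q^3/4 + 3*q^2/4, p^3 + 15*p^2/4 + 15*p*q/2 + 9*q^3/4 + 15*q^2/4, p^2*q - 9*p^2/4 - 9*p*q/2 - 7*q^3/4 - 9*q^2/4, p^2 + p*q^2 + 2*p*q + 4*q^3/3 + q^2}; counting standard monomials gives mu = 7. Corank 2; j^3 = (p + q)^3 is a perfect cube, so E-series; the 4-jet and mu = 7 give E_7.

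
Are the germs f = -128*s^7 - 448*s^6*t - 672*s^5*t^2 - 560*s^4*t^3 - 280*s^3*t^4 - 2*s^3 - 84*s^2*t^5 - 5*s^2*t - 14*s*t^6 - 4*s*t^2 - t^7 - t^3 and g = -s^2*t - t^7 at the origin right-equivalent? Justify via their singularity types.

Yes.

The Hessian of f at 0 is [[0, 0], [0, 0]] with rank 0, so corank 2. A Groebner basis of the Jacobian ideal J(f) in C{s,t} is {s*t/14 + t^6 + t^2/14, s*t^2 + t^3, s^2 + 3*s*t/2 + t^2/2}; counting standard monomials gives mu = 8. Corank 2; j^3 = -(s + t)^2*(2*s + t) has shape L^2 M (L != M), so D-series; mu = 8 gives D_8. The Hessian of g at 0 is [[0, 0], [0, 0]] with rank 0, so corank 2. A Groebner basis of the Jacobian ideal J(g) in C{s,t} is {s^2/7 + t^6, s^3, s*t}; counting standard monomials gives mu = 8. Corank 2; j^3 = -s^2*t has shape L^2 M (L != M), so D-series; mu = 8 gives D_8. Both have type D_8, hence right-equivalent.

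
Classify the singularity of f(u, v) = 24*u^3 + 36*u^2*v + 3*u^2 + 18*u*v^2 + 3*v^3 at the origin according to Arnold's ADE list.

A_{2}

The Hessian of f at 0 has rank 1. Corank 1: A-series; mu = 2 gives A_2.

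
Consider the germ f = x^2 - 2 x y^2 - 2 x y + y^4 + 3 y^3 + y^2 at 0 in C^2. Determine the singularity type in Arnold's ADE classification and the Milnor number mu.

The Hessian of f at 0 has rank 1. Corank 1: A-series; mu = 2 gives A_2.

Type A_2, Milnor number mu = 2.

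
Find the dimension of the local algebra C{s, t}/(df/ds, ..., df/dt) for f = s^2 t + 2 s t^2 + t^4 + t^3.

5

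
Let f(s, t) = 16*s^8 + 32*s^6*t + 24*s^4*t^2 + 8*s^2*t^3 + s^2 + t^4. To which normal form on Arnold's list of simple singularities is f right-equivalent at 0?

The Hessian of f at 0 is [[2, 0], [0, 0]] with rank 1, so corank 1. A Groebner basis of the Jacobian ideal J(f) in C{s,t} is {t^3, s}; counting standard monomials gives mu = 3. Corank 1: A-series; mu = 3 gives A_3.

A_{3}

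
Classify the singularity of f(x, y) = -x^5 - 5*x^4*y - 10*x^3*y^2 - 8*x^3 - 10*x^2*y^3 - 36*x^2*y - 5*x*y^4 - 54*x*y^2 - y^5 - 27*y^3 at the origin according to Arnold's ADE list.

E_{8}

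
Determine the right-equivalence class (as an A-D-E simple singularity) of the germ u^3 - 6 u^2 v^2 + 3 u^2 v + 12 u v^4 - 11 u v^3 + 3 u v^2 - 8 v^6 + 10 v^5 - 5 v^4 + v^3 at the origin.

E7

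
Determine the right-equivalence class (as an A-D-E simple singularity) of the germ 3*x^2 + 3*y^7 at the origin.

A_{6}

The Hessian of f at 0 has rank 1. Corank 1: A-series; mu = 6 gives A_6.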